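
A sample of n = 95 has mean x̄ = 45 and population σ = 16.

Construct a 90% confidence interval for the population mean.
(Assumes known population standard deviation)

Answer: (42.2996, 47.7004)

Derivation:
Confidence level: 90%, α = 0.1
z_0.05 = 1.645
SE = σ/√n = 16/√95 = 1.6416
Margin of error = 1.645 × 1.6416 = 2.7004
CI: x̄ ± margin = 45 ± 2.7004
CI: (42.2996, 47.7004)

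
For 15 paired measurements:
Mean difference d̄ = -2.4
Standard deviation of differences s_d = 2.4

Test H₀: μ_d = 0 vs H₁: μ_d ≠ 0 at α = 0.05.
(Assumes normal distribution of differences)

df = n - 1 = 14
SE = s_d/√n = 2.4/√15 = 0.6197
t = d̄/SE = -2.4/0.6197 = -3.8728
Critical value: t_{0.025,14} = ±2.145
p-value ≈ 0.0017
Decision: reject H₀

Answer: t = -3.8728, reject H₀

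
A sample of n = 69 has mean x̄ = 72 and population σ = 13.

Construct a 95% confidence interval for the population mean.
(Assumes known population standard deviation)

Confidence level: 95%, α = 0.05
z_0.025 = 1.960
SE = σ/√n = 13/√69 = 1.5650
Margin of error = 1.960 × 1.5650 = 3.0674
CI: x̄ ± margin = 72 ± 3.0674
CI: (68.9326, 75.0674)

Answer: (68.9326, 75.0674)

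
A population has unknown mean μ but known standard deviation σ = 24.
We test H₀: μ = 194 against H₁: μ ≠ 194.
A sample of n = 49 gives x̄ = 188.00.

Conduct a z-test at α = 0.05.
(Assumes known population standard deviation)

Standard error: SE = σ/√n = 24/√49 = 3.4286
z-statistic: z = (x̄ - μ₀)/SE = (188.00 - 194)/3.4286 = -1.7500
Critical value: ±1.960
p-value = 0.0801
Decision: fail to reject H₀

Answer: z = -1.7500, fail to reject H₀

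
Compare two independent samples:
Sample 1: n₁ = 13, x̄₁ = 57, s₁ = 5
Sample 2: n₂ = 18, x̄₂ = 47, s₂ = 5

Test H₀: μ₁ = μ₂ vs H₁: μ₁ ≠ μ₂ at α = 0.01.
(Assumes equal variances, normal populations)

Pooled variance: s²_p = [12×5² + 17×5²]/(29) = 25.0000
s_p = 5.0000
SE = s_p×√(1/n₁ + 1/n₂) = 5.0000×√(1/13 + 1/18) = 1.8199
t = (x̄₁ - x̄₂)/SE = (57 - 47)/1.8199 = 5.4948
df = 29, t-critical = ±2.756
Decision: reject H₀

Answer: t = 5.4948, reject H₀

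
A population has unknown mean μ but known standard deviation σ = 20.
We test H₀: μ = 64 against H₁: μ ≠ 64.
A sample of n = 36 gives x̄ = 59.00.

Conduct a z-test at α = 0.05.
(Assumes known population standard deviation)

Answer: z = -1.5000, fail to reject H₀

Derivation:
Standard error: SE = σ/√n = 20/√36 = 3.3333
z-statistic: z = (x̄ - μ₀)/SE = (59.00 - 64)/3.3333 = -1.5000
Critical value: ±1.960
p-value = 0.1336
Decision: fail to reject H₀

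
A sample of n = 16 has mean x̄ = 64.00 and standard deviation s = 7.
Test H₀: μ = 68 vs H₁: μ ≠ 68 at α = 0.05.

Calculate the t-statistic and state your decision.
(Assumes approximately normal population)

df = n - 1 = 15
SE = s/√n = 7/√16 = 1.7500
t = (x̄ - μ₀)/SE = (64.00 - 68)/1.7500 = -2.2857
Critical value: t_{0.025,15} = ±2.131
p-value ≈ 0.0372
Decision: reject H₀

Answer: t = -2.2857, reject H₀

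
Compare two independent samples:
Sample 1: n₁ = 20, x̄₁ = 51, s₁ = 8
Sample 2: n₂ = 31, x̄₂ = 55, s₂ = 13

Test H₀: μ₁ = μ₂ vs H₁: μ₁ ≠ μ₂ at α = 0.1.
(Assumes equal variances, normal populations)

Answer: t = -1.2313, fail to reject H₀

Derivation:
Pooled variance: s²_p = [19×8² + 30×13²]/(49) = 128.2857
s_p = 11.3263
SE = s_p×√(1/n₁ + 1/n₂) = 11.3263×√(1/20 + 1/31) = 3.2485
t = (x̄₁ - x̄₂)/SE = (51 - 55)/3.2485 = -1.2313
df = 49, t-critical = ±1.677
Decision: fail to reject H₀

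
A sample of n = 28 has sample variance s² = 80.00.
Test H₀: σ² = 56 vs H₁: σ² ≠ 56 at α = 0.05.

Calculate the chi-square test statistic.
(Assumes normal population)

Answer: χ² = 38.5714, fail to reject H₀

Derivation:
df = n - 1 = 27
χ² = (n-1)s²/σ₀² = 27×80.00/56 = 38.5714
Critical values: χ²_{0.975,27} = 14.573, χ²_{0.025,27} = 43.195
Rejection region: χ² < 14.573 or χ² > 43.195
Decision: fail to reject H₀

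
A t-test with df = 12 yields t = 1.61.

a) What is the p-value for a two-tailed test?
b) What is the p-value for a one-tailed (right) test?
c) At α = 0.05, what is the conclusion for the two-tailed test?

Using t-distribution with df = 12:
a) Two-tailed: p = 2×P(T > 1.61) = 0.1334
b) One-tailed: p = P(T > 1.61) = 0.0667
c) 0.1334 ≥ 0.05, fail to reject H₀

Answer: a) 0.1334, b) 0.0667, c) fail to reject H₀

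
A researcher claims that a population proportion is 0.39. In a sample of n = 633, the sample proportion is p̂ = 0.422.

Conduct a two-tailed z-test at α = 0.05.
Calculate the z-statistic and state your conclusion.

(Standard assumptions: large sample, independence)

H₀: p = 0.39, H₁: p ≠ 0.39
Standard error: SE = √(p₀(1-p₀)/n) = √(0.39×0.61/633) = 0.019386
z-statistic: z = (p̂ - p₀)/SE = (0.422 - 0.39)/0.019386 = 1.6507
Critical value: z_0.025 = ±1.960
p-value = 0.0988
Decision: fail to reject H₀ at α = 0.05

Answer: z = 1.6507, fail to reject H₀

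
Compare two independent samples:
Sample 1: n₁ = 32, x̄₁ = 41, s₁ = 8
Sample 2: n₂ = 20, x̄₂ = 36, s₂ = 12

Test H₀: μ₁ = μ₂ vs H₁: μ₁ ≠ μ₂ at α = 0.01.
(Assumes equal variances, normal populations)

Pooled variance: s²_p = [31×8² + 19×12²]/(50) = 94.4000
s_p = 9.7160
SE = s_p×√(1/n₁ + 1/n₂) = 9.7160×√(1/32 + 1/20) = 2.7695
t = (x̄₁ - x̄₂)/SE = (41 - 36)/2.7695 = 1.8054
df = 50, t-critical = ±2.678
Decision: fail to reject H₀

Answer: t = 1.8054, fail to reject H₀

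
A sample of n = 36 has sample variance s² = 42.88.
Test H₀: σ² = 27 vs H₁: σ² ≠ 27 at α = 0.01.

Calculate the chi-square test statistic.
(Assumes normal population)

Answer: χ² = 55.5852, fail to reject H₀

Derivation:
df = n - 1 = 35
χ² = (n-1)s²/σ₀² = 35×42.88/27 = 55.5852
Critical values: χ²_{0.995,35} = 17.192, χ²_{0.005,35} = 60.275
Rejection region: χ² < 17.192 or χ² > 60.275
Decision: fail to reject H₀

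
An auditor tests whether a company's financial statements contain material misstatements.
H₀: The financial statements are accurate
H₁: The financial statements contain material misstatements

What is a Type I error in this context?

Answer: Concluding the statements are misstated when they are actually accurate

Derivation:
A Type I error (probability α) occurs when we reject a true H₀.
A Type II error (probability β) occurs when we fail to reject a false H₀.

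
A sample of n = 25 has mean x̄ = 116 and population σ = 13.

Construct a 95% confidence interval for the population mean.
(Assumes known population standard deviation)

Answer: (110.9040, 121.0960)

Derivation:
Confidence level: 95%, α = 0.05
z_0.025 = 1.960
SE = σ/√n = 13/√25 = 2.6000
Margin of error = 1.960 × 2.6000 = 5.0960
CI: x̄ ± margin = 116 ± 5.0960
CI: (110.9040, 121.0960)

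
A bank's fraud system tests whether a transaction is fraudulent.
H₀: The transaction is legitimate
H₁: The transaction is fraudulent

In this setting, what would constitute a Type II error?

Answer: Allowing a fraudulent transaction to go through

Derivation:
Type I error: rejecting H₀ when it is actually true (false positive).
Type II error: failing to reject H₀ when H₁ is actually true (false negative).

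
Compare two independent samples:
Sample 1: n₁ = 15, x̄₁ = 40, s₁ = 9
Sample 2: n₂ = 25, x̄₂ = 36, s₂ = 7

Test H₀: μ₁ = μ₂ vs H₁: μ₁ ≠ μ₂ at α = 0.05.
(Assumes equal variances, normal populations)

Pooled variance: s²_p = [14×9² + 24×7²]/(38) = 60.7895
s_p = 7.7968
SE = s_p×√(1/n₁ + 1/n₂) = 7.7968×√(1/15 + 1/25) = 2.5464
t = (x̄₁ - x̄₂)/SE = (40 - 36)/2.5464 = 1.5708
df = 38, t-critical = ±2.024
Decision: fail to reject H₀

Answer: t = 1.5708, fail to reject H₀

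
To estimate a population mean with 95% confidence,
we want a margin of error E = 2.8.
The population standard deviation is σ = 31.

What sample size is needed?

z_0.025 = 1.960
n = (z×σ/E)² = (1.960×31/2.8)²
n = 470.8900
Round up: n = 471

Answer: n = 471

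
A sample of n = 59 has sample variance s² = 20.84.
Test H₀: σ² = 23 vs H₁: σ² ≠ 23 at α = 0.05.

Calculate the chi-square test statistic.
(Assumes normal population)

Answer: χ² = 52.5530, fail to reject H₀

Derivation:
df = n - 1 = 58
χ² = (n-1)s²/σ₀² = 58×20.84/23 = 52.5530
Critical values: χ²_{0.975,58} = 38.844, χ²_{0.025,58} = 80.936
Rejection region: χ² < 38.844 or χ² > 80.936
Decision: fail to reject H₀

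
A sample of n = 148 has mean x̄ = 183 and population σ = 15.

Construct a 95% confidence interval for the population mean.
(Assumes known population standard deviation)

Confidence level: 95%, α = 0.05
z_0.025 = 1.960
SE = σ/√n = 15/√148 = 1.2330
Margin of error = 1.960 × 1.2330 = 2.4167
CI: x̄ ± margin = 183 ± 2.4167
CI: (180.5833, 185.4167)

Answer: (180.5833, 185.4167)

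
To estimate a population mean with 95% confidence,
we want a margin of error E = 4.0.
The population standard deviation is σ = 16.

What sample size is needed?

Answer: n = 62

Derivation:
z_0.025 = 1.960
n = (z×σ/E)² = (1.960×16/4.0)²
n = 61.4656
Round up: n = 62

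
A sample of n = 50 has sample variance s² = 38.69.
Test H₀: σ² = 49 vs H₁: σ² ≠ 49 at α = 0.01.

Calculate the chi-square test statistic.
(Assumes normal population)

df = n - 1 = 49
χ² = (n-1)s²/σ₀² = 49×38.69/49 = 38.6900
Critical values: χ²_{0.995,49} = 27.249, χ²_{0.005,49} = 78.231
Rejection region: χ² < 27.249 or χ² > 78.231
Decision: fail to reject H₀

Answer: χ² = 38.6900, fail to reject H₀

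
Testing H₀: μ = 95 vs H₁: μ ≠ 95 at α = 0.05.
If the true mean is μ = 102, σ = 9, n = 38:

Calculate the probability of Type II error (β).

SE = σ/√n = 9/√38 = 1.4600
Critical values: μ₀ ± z_0.025×SE = 95 ± 1.960×1.4600
Acceptance region: (92.1384, 97.8616)
Under H₁ (μ = 102): z_high = (97.8616 - 102)/1.4600 = -2.8345, z_low = (92.1384 - 102)/1.4600 = -6.7545
β = P(not reject | H₁) = Φ(-2.8345) - Φ(-6.7545) ≈ 0.0023

Answer: β ≈ 0.0023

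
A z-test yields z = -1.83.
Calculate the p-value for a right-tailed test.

For z = -1.83:
p = P(Z > -1.83) = 1 - Φ(-1.83) = 0.9664

Answer: p-value ≈ 0.9664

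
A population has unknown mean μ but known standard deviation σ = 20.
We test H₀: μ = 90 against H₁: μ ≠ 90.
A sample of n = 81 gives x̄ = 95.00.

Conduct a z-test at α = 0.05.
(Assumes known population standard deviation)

Standard error: SE = σ/√n = 20/√81 = 2.2222
z-statistic: z = (x̄ - μ₀)/SE = (95.00 - 90)/2.2222 = 2.2500
Critical value: ±1.960
p-value = 0.0244
Decision: reject H₀

Answer: z = 2.2500, reject H₀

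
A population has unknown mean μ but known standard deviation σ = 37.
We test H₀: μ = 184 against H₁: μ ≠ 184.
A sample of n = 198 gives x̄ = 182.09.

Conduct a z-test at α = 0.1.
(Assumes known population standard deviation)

Answer: z = -0.7264, fail to reject H₀

Derivation:
Standard error: SE = σ/√n = 37/√198 = 2.6295
z-statistic: z = (x̄ - μ₀)/SE = (182.09 - 184)/2.6295 = -0.7264
Critical value: ±1.645
p-value = 0.4676
Decision: fail to reject H₀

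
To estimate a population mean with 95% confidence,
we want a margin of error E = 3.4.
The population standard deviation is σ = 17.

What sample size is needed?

Answer: n = 97

Derivation:
z_0.025 = 1.960
n = (z×σ/E)² = (1.960×17/3.4)²
n = 96.0400
Round up: n = 97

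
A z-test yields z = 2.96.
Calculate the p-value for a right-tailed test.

For z = 2.96:
p = P(Z > 2.96) = 1 - Φ(2.96) = 0.0015

Answer: p-value ≈ 0.0015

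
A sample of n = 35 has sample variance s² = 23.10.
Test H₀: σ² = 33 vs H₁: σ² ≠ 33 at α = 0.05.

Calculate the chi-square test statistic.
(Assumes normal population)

Answer: χ² = 23.8000, fail to reject H₀

Derivation:
df = n - 1 = 34
χ² = (n-1)s²/σ₀² = 34×23.10/33 = 23.8000
Critical values: χ²_{0.975,34} = 19.806, χ²_{0.025,34} = 51.966
Rejection region: χ² < 19.806 or χ² > 51.966
Decision: fail to reject H₀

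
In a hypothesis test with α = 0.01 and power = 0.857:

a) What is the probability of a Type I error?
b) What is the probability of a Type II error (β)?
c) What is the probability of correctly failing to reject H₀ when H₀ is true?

Answer: a) 0.01, b) 0.143, c) 0.99

Derivation:
a) Type I error probability = α = 0.01
b) Power = P(reject H₀ | H₁ true) = 1 - β = 0.857, so Type II error probability = β = 1 - Power = 0.143
c) P(fail to reject H₀ | H₀ true) = 1 - α = 0.99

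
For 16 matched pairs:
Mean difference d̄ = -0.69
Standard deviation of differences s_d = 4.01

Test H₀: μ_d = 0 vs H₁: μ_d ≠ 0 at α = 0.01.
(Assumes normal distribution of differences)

Answer: t = -0.6883, fail to reject H₀

Derivation:
df = n - 1 = 15
SE = s_d/√n = 4.01/√16 = 1.0025
t = d̄/SE = -0.69/1.0025 = -0.6883
Critical value: t_{0.005,15} = ±2.947
p-value ≈ 0.5018
Decision: fail to reject H₀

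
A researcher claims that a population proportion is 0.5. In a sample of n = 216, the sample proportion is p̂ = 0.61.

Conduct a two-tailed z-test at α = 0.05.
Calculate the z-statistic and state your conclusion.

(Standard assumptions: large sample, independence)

H₀: p = 0.5, H₁: p ≠ 0.5
Standard error: SE = √(p₀(1-p₀)/n) = √(0.5×0.5/216) = 0.034021
z-statistic: z = (p̂ - p₀)/SE = (0.61 - 0.5)/0.034021 = 3.2333
Critical value: z_0.025 = ±1.960
p-value = 0.0012
Decision: reject H₀ at α = 0.05

Answer: z = 3.2333, reject H₀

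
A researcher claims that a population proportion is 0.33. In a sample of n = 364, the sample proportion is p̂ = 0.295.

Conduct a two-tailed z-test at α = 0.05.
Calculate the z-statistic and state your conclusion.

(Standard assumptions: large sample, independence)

Answer: z = -1.4201, fail to reject H₀

Derivation:
H₀: p = 0.33, H₁: p ≠ 0.33
Standard error: SE = √(p₀(1-p₀)/n) = √(0.33×0.67/364) = 0.024646
z-statistic: z = (p̂ - p₀)/SE = (0.295 - 0.33)/0.024646 = -1.4201
Critical value: z_0.025 = ±1.960
p-value = 0.1556
Decision: fail to reject H₀ at α = 0.05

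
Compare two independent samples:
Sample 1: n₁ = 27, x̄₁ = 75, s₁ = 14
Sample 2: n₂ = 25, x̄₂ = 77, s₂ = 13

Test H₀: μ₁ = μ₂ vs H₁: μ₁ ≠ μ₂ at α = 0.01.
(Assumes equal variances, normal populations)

Answer: t = -0.5326, fail to reject H₀

Derivation:
Pooled variance: s²_p = [26×14² + 24×13²]/(50) = 183.0400
s_p = 13.5292
SE = s_p×√(1/n₁ + 1/n₂) = 13.5292×√(1/27 + 1/25) = 3.7551
t = (x̄₁ - x̄₂)/SE = (75 - 77)/3.7551 = -0.5326
df = 50, t-critical = ±2.678
Decision: fail to reject H₀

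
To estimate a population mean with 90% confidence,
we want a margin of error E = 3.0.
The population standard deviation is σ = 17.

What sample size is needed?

z_0.05 = 1.645
n = (z×σ/E)² = (1.645×17/3.0)²
n = 86.8935
Round up: n = 87

Answer: n = 87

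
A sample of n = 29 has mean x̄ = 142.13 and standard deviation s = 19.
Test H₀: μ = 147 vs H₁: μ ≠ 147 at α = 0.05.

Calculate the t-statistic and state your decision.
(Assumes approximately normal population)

Answer: t = -1.3803, fail to reject H₀

Derivation:
df = n - 1 = 28
SE = s/√n = 19/√29 = 3.5282
t = (x̄ - μ₀)/SE = (142.13 - 147)/3.5282 = -1.3803
Critical value: t_{0.025,28} = ±2.048
p-value ≈ 0.1784
Decision: fail to reject H₀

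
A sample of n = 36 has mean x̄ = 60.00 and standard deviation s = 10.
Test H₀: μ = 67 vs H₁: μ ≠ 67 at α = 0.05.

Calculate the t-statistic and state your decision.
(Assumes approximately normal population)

Answer: t = -4.1999, reject H₀

Derivation:
df = n - 1 = 35
SE = s/√n = 10/√36 = 1.6667
t = (x̄ - μ₀)/SE = (60.00 - 67)/1.6667 = -4.1999
Critical value: t_{0.025,35} = ±2.030
p-value ≈ 0.0002
Decision: reject H₀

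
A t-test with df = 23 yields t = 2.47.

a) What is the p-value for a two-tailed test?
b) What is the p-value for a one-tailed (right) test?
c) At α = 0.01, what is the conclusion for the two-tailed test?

Using t-distribution with df = 23:
a) Two-tailed: p = 2×P(T > 2.47) = 0.0214
b) One-tailed: p = P(T > 2.47) = 0.0107
c) 0.0214 ≥ 0.01, fail to reject H₀

Answer: a) 0.0214, b) 0.0107, c) fail to reject H₀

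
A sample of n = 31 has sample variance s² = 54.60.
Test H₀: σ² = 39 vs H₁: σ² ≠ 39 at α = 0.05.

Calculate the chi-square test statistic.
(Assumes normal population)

Answer: χ² = 42.0000, fail to reject H₀

Derivation:
df = n - 1 = 30
χ² = (n-1)s²/σ₀² = 30×54.60/39 = 42.0000
Critical values: χ²_{0.975,30} = 16.791, χ²_{0.025,30} = 46.979
Rejection region: χ² < 16.791 or χ² > 46.979
Decision: fail to reject H₀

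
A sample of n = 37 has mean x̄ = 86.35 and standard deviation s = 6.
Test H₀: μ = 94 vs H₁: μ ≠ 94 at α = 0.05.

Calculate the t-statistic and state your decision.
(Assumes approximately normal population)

df = n - 1 = 36
SE = s/√n = 6/√37 = 0.9864
t = (x̄ - μ₀)/SE = (86.35 - 94)/0.9864 = -7.7555
Critical value: t_{0.025,36} = ±2.028
p-value < 0.0001
Decision: reject H₀

Answer: t = -7.7555, reject H₀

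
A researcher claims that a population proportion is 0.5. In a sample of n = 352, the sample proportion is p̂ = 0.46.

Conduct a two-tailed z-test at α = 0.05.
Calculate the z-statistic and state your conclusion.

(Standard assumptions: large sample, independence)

H₀: p = 0.5, H₁: p ≠ 0.5
Standard error: SE = √(p₀(1-p₀)/n) = √(0.5×0.5/352) = 0.026650
z-statistic: z = (p̂ - p₀)/SE = (0.46 - 0.5)/0.026650 = -1.5009
Critical value: z_0.025 = ±1.960
p-value = 0.1334
Decision: fail to reject H₀ at α = 0.05

Answer: z = -1.5009, fail to reject H₀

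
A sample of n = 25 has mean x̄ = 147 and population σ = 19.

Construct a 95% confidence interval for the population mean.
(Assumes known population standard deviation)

Confidence level: 95%, α = 0.05
z_0.025 = 1.960
SE = σ/√n = 19/√25 = 3.8000
Margin of error = 1.960 × 3.8000 = 7.4480
CI: x̄ ± margin = 147 ± 7.4480
CI: (139.5520, 154.4480)

Answer: (139.5520, 154.4480)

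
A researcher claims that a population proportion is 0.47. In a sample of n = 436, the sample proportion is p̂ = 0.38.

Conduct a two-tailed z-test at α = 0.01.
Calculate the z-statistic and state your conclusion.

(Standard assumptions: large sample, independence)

H₀: p = 0.47, H₁: p ≠ 0.47
Standard error: SE = √(p₀(1-p₀)/n) = √(0.47×0.53/436) = 0.023903
z-statistic: z = (p̂ - p₀)/SE = (0.38 - 0.47)/0.023903 = -3.7652
Critical value: z_0.005 = ±2.576
p-value = 0.0002
Decision: reject H₀ at α = 0.01

Answer: z = -3.7652, reject H₀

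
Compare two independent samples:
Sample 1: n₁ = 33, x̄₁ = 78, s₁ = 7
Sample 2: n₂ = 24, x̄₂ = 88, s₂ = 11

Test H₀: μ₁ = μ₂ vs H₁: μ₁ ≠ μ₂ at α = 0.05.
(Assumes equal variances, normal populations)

Answer: t = -4.1909, reject H₀

Derivation:
Pooled variance: s²_p = [32×7² + 23×11²]/(55) = 79.1091
s_p = 8.8943
SE = s_p×√(1/n₁ + 1/n₂) = 8.8943×√(1/33 + 1/24) = 2.3861
t = (x̄₁ - x̄₂)/SE = (78 - 88)/2.3861 = -4.1909
df = 55, t-critical = ±2.004
Decision: reject H₀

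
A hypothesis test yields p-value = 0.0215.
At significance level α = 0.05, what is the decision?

Compare p-value to α:
0.0215 < 0.05
Decision: reject H₀

Answer: reject H₀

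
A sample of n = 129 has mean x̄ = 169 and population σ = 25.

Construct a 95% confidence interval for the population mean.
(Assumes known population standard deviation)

Confidence level: 95%, α = 0.05
z_0.025 = 1.960
SE = σ/√n = 25/√129 = 2.2011
Margin of error = 1.960 × 2.2011 = 4.3142
CI: x̄ ± margin = 169 ± 4.3142
CI: (164.6858, 173.3142)

Answer: (164.6858, 173.3142)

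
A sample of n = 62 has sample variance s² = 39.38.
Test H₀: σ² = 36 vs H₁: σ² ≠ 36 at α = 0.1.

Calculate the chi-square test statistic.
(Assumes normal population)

Answer: χ² = 66.7272, fail to reject H₀

Derivation:
df = n - 1 = 61
χ² = (n-1)s²/σ₀² = 61×39.38/36 = 66.7272
Critical values: χ²_{0.95,61} = 44.038, χ²_{0.05,61} = 80.232
Rejection region: χ² < 44.038 or χ² > 80.232
Decision: fail to reject H₀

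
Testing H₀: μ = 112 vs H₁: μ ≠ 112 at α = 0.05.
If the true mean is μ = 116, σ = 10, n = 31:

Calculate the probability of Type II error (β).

Answer: β ≈ 0.3947

Derivation:
SE = σ/√n = 10/√31 = 1.7961
Critical values: μ₀ ± z_0.025×SE = 112 ± 1.960×1.7961
Acceptance region: (108.4796, 115.5204)
Under H₁ (μ = 116): z_high = (115.5204 - 116)/1.7961 = -0.2670, z_low = (108.4796 - 116)/1.7961 = -4.1871
β = P(not reject | H₁) = Φ(-0.2670) - Φ(-4.1871) ≈ 0.3947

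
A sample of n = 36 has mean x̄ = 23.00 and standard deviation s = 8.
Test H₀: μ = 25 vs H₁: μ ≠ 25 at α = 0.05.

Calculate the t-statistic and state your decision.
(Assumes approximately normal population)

Answer: t = -1.5000, fail to reject H₀

Derivation:
df = n - 1 = 35
SE = s/√n = 8/√36 = 1.3333
t = (x̄ - μ₀)/SE = (23.00 - 25)/1.3333 = -1.5000
Critical value: t_{0.025,35} = ±2.030
p-value ≈ 0.1426
Decision: fail to reject H₀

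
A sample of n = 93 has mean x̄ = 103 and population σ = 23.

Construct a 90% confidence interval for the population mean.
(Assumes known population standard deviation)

Confidence level: 90%, α = 0.1
z_0.05 = 1.645
SE = σ/√n = 23/√93 = 2.3850
Margin of error = 1.645 × 2.3850 = 3.9233
CI: x̄ ± margin = 103 ± 3.9233
CI: (99.0767, 106.9233)

Answer: (99.0767, 106.9233)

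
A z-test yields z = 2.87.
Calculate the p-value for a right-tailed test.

Answer: p-value ≈ 0.0021

Derivation:
For z = 2.87:
p = P(Z > 2.87) = 1 - Φ(2.87) = 0.0021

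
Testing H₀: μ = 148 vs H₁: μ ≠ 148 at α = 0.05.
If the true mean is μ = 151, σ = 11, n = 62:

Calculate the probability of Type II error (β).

SE = σ/√n = 11/√62 = 1.3970
Critical values: μ₀ ± z_0.025×SE = 148 ± 1.960×1.3970
Acceptance region: (145.2619, 150.7381)
Under H₁ (μ = 151): z_high = (150.7381 - 151)/1.3970 = -0.1875, z_low = (145.2619 - 151)/1.3970 = -4.1074
β = P(not reject | H₁) = Φ(-0.1875) - Φ(-4.1074) ≈ 0.4256

Answer: β ≈ 0.4256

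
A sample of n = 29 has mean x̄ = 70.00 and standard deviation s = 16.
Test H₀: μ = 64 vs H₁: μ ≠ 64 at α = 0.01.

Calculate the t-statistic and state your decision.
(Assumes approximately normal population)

df = n - 1 = 28
SE = s/√n = 16/√29 = 2.9711
t = (x̄ - μ₀)/SE = (70.00 - 64)/2.9711 = 2.0195
Critical value: t_{0.005,28} = ±2.763
p-value ≈ 0.0531
Decision: fail to reject H₀

Answer: t = 2.0195, fail to reject H₀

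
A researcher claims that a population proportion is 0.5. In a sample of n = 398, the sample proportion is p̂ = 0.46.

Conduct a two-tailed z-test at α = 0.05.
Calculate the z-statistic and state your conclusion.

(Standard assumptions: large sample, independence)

Answer: z = -1.5960, fail to reject H₀

Derivation:
H₀: p = 0.5, H₁: p ≠ 0.5
Standard error: SE = √(p₀(1-p₀)/n) = √(0.5×0.5/398) = 0.025063
z-statistic: z = (p̂ - p₀)/SE = (0.46 - 0.5)/0.025063 = -1.5960
Critical value: z_0.025 = ±1.960
p-value = 0.1105
Decision: fail to reject H₀ at α = 0.05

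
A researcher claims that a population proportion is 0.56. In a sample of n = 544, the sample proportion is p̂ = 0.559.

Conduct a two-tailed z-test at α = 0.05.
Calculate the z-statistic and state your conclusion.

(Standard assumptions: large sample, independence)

H₀: p = 0.56, H₁: p ≠ 0.56
Standard error: SE = √(p₀(1-p₀)/n) = √(0.56×0.44/544) = 0.021282
z-statistic: z = (p̂ - p₀)/SE = (0.559 - 0.56)/0.021282 = -0.0470
Critical value: z_0.025 = ±1.960
p-value = 0.9625
Decision: fail to reject H₀ at α = 0.05

Answer: z = -0.0470, fail to reject H₀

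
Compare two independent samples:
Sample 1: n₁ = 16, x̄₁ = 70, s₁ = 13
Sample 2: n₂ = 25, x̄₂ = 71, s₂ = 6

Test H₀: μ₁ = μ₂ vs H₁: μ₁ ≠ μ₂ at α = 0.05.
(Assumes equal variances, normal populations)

Pooled variance: s²_p = [15×13² + 24×6²]/(39) = 87.1538
s_p = 9.3356
SE = s_p×√(1/n₁ + 1/n₂) = 9.3356×√(1/16 + 1/25) = 2.9889
t = (x̄₁ - x̄₂)/SE = (70 - 71)/2.9889 = -0.3346
df = 39, t-critical = ±2.023
Decision: fail to reject H₀

Answer: t = -0.3346, fail to reject H₀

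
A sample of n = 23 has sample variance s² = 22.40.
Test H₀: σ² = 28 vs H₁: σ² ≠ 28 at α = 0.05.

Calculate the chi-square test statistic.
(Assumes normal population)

df = n - 1 = 22
χ² = (n-1)s²/σ₀² = 22×22.40/28 = 17.6000
Critical values: χ²_{0.975,22} = 10.982, χ²_{0.025,22} = 36.781
Rejection region: χ² < 10.982 or χ² > 36.781
Decision: fail to reject H₀

Answer: χ² = 17.6000, fail to reject H₀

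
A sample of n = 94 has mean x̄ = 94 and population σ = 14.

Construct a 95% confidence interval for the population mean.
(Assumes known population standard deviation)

Answer: (91.1698, 96.8302)

Derivation:
Confidence level: 95%, α = 0.05
z_0.025 = 1.960
SE = σ/√n = 14/√94 = 1.4440
Margin of error = 1.960 × 1.4440 = 2.8302
CI: x̄ ± margin = 94 ± 2.8302
CI: (91.1698, 96.8302)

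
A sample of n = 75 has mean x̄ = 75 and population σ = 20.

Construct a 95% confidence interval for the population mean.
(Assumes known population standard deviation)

Answer: (70.4736, 79.5264)

Derivation:
Confidence level: 95%, α = 0.05
z_0.025 = 1.960
SE = σ/√n = 20/√75 = 2.3094
Margin of error = 1.960 × 2.3094 = 4.5264
CI: x̄ ± margin = 75 ± 4.5264
CI: (70.4736, 79.5264)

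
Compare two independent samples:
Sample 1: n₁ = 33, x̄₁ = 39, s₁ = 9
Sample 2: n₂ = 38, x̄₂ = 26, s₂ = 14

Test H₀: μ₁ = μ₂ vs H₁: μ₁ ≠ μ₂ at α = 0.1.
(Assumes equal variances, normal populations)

Pooled variance: s²_p = [32×9² + 37×14²]/(69) = 142.6667
s_p = 11.9443
SE = s_p×√(1/n₁ + 1/n₂) = 11.9443×√(1/33 + 1/38) = 2.8421
t = (x̄₁ - x̄₂)/SE = (39 - 26)/2.8421 = 4.5741
df = 69, t-critical = ±1.667
Decision: reject H₀

Answer: t = 4.5741, reject H₀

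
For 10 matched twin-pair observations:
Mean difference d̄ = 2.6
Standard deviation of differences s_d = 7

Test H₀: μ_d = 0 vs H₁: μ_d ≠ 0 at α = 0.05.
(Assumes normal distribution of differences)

df = n - 1 = 9
SE = s_d/√n = 7/√10 = 2.2136
t = d̄/SE = 2.6/2.2136 = 1.1746
Critical value: t_{0.025,9} = ±2.262
p-value ≈ 0.2703
Decision: fail to reject H₀

Answer: t = 1.1746, fail to reject H₀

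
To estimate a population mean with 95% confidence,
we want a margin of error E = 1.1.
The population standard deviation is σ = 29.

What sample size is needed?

Answer: n = 2671

Derivation:
z_0.025 = 1.960
n = (z×σ/E)² = (1.960×29/1.1)²
n = 2670.0707
Round up: n = 2671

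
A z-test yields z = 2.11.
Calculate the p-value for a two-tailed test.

For z = 2.11:
p = 2×P(Z > |2.11|) = 2×(1 - Φ(2.11)) = 0.0349

Answer: p-value ≈ 0.0349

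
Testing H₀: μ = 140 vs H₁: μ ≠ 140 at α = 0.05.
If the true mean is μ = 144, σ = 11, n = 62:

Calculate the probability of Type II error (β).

SE = σ/√n = 11/√62 = 1.3970
Critical values: μ₀ ± z_0.025×SE = 140 ± 1.960×1.3970
Acceptance region: (137.2619, 142.7381)
Under H₁ (μ = 144): z_high = (142.7381 - 144)/1.3970 = -0.9033, z_low = (137.2619 - 144)/1.3970 = -4.8233
β = P(not reject | H₁) = Φ(-0.9033) - Φ(-4.8233) ≈ 0.1832

Answer: β ≈ 0.1832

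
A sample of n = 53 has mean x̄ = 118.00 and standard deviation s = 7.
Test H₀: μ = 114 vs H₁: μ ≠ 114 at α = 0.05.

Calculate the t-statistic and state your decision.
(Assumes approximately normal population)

df = n - 1 = 52
SE = s/√n = 7/√53 = 0.9615
t = (x̄ - μ₀)/SE = (118.00 - 114)/0.9615 = 4.1602
Critical value: t_{0.025,52} = ±2.007
p-value ≈ 0.0001
Decision: reject H₀

Answer: t = 4.1602, reject H₀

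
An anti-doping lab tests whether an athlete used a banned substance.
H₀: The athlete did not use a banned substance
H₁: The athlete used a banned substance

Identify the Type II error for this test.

Type I error (α): Rejecting H₀ when H₀ is true
Type II error (β): Failing to reject H₀ when H₁ is true

Answer: Failing to detect doping in an athlete who used a banned substance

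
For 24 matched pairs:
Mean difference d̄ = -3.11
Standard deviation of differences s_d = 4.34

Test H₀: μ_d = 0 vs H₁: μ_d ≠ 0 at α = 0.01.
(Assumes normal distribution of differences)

Answer: t = -3.5106, reject H₀

Derivation:
df = n - 1 = 23
SE = s_d/√n = 4.34/√24 = 0.8859
t = d̄/SE = -3.11/0.8859 = -3.5106
Critical value: t_{0.005,23} = ±2.807
p-value ≈ 0.0019
Decision: reject H₀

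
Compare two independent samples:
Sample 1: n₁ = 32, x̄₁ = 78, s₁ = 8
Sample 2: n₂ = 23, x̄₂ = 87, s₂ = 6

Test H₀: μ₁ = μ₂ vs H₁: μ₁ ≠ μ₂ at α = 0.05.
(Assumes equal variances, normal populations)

Answer: t = -4.5491, reject H₀

Derivation:
Pooled variance: s²_p = [31×8² + 22×6²]/(53) = 52.3774
s_p = 7.2372
SE = s_p×√(1/n₁ + 1/n₂) = 7.2372×√(1/32 + 1/23) = 1.9784
t = (x̄₁ - x̄₂)/SE = (78 - 87)/1.9784 = -4.5491
df = 53, t-critical = ±2.006
Decision: reject H₀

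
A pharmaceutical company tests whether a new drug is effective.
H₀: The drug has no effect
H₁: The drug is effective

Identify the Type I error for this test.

Type I error (α): Rejecting H₀ when H₀ is true
Type II error (β): Failing to reject H₀ when H₁ is true

Answer: Concluding the drug is effective when it actually has no effect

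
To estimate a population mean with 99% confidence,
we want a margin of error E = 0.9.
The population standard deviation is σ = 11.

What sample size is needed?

Answer: n = 992

Derivation:
z_0.005 = 2.576
n = (z×σ/E)² = (2.576×11/0.9)²
n = 991.2702
Round up: n = 992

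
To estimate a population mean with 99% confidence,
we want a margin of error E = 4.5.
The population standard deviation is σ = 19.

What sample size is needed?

z_0.005 = 2.576
n = (z×σ/E)² = (2.576×19/4.5)²
n = 118.2970
Round up: n = 119

Answer: n = 119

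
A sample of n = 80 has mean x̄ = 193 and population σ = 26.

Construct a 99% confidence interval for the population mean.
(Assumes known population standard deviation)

Answer: (185.5118, 200.4882)

Derivation:
Confidence level: 99%, α = 0.01
z_0.005 = 2.576
SE = σ/√n = 26/√80 = 2.9069
Margin of error = 2.576 × 2.9069 = 7.4882
CI: x̄ ± margin = 193 ± 7.4882
CI: (185.5118, 200.4882)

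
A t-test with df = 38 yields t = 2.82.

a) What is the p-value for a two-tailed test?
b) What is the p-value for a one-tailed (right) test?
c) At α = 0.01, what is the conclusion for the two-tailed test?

Using t-distribution with df = 38:
a) Two-tailed: p = 2×P(T > 2.82) = 0.0076
b) One-tailed: p = P(T > 2.82) = 0.0038
c) 0.0076 < 0.01, reject H₀

Answer: a) 0.0076, b) 0.0038, c) reject H₀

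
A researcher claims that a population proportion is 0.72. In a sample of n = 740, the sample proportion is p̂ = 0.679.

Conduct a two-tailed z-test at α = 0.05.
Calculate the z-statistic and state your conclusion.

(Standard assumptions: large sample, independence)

H₀: p = 0.72, H₁: p ≠ 0.72
Standard error: SE = √(p₀(1-p₀)/n) = √(0.72×0.28/740) = 0.016506
z-statistic: z = (p̂ - p₀)/SE = (0.679 - 0.72)/0.016506 = -2.4839
Critical value: z_0.025 = ±1.960
p-value = 0.0130
Decision: reject H₀ at α = 0.05

Answer: z = -2.4839, reject H₀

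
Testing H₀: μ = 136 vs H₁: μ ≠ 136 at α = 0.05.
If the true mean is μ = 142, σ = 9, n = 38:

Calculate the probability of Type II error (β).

Answer: β ≈ 0.0158

Derivation:
SE = σ/√n = 9/√38 = 1.4600
Critical values: μ₀ ± z_0.025×SE = 136 ± 1.960×1.4600
Acceptance region: (133.1384, 138.8616)
Under H₁ (μ = 142): z_high = (138.8616 - 142)/1.4600 = -2.1496, z_low = (133.1384 - 142)/1.4600 = -6.0696
β = P(not reject | H₁) = Φ(-2.1496) - Φ(-6.0696) ≈ 0.0158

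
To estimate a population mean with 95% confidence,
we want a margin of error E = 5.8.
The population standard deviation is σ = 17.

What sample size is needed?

Answer: n = 34

Derivation:
z_0.025 = 1.960
n = (z×σ/E)² = (1.960×17/5.8)²
n = 33.0030
Round up: n = 34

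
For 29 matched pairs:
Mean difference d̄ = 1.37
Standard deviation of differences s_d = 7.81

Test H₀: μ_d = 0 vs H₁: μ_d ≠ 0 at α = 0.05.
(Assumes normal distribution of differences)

Answer: t = 0.9446, fail to reject H₀

Derivation:
df = n - 1 = 28
SE = s_d/√n = 7.81/√29 = 1.4503
t = d̄/SE = 1.37/1.4503 = 0.9446
Critical value: t_{0.025,28} = ±2.048
p-value ≈ 0.3529
Decision: fail to reject H₀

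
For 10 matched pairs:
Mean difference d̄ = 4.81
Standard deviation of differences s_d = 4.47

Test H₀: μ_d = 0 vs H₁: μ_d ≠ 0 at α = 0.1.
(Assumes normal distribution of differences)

Answer: t = 3.4029, reject H₀

Derivation:
df = n - 1 = 9
SE = s_d/√n = 4.47/√10 = 1.4135
t = d̄/SE = 4.81/1.4135 = 3.4029
Critical value: t_{0.05,9} = ±1.833
p-value ≈ 0.0078
Decision: reject H₀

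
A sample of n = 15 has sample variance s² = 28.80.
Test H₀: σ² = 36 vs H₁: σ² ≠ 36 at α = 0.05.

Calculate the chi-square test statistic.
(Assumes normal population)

Answer: χ² = 11.2000, fail to reject H₀

Derivation:
df = n - 1 = 14
χ² = (n-1)s²/σ₀² = 14×28.80/36 = 11.2000
Critical values: χ²_{0.975,14} = 5.629, χ²_{0.025,14} = 26.119
Rejection region: χ² < 5.629 or χ² > 26.119
Decision: fail to reject H₀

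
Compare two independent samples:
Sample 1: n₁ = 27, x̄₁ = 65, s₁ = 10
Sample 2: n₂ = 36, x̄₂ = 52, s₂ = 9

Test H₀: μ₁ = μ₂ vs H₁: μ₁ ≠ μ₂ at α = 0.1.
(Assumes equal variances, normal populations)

Pooled variance: s²_p = [26×10² + 35×9²]/(61) = 89.0984
s_p = 9.4392
SE = s_p×√(1/n₁ + 1/n₂) = 9.4392×√(1/27 + 1/36) = 2.4031
t = (x̄₁ - x̄₂)/SE = (65 - 52)/2.4031 = 5.4097
df = 61, t-critical = ±1.670
Decision: reject H₀

Answer: t = 5.4097, reject H₀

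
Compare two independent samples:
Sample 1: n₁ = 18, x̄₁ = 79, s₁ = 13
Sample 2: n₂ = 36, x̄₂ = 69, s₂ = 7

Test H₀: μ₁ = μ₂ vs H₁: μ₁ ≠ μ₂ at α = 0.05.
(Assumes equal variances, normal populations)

Answer: t = 3.6879, reject H₀

Derivation:
Pooled variance: s²_p = [17×13² + 35×7²]/(52) = 88.2308
s_p = 9.3931
SE = s_p×√(1/n₁ + 1/n₂) = 9.3931×√(1/18 + 1/36) = 2.7116
t = (x̄₁ - x̄₂)/SE = (79 - 69)/2.7116 = 3.6879
df = 52, t-critical = ±2.007
Decision: reject H₀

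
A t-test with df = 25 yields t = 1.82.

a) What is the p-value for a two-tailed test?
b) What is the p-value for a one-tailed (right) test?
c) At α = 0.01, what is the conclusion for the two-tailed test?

Answer: a) 0.0808, b) 0.0404, c) fail to reject H₀

Derivation:
Using t-distribution with df = 25:
a) Two-tailed: p = 2×P(T > 1.82) = 0.0808
b) One-tailed: p = P(T > 1.82) = 0.0404
c) 0.0808 ≥ 0.01, fail to reject H₀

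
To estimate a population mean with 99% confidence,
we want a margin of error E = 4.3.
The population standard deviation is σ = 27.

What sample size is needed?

z_0.005 = 2.576
n = (z×σ/E)² = (2.576×27/4.3)²
n = 261.6269
Round up: n = 262

Answer: n = 262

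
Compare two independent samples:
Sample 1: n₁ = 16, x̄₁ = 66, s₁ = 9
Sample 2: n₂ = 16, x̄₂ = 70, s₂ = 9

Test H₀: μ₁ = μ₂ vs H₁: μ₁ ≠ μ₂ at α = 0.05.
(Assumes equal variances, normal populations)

Pooled variance: s²_p = [15×9² + 15×9²]/(30) = 81.0000
s_p = 9.0000
SE = s_p×√(1/n₁ + 1/n₂) = 9.0000×√(1/16 + 1/16) = 3.1820
t = (x̄₁ - x̄₂)/SE = (66 - 70)/3.1820 = -1.2571
df = 30, t-critical = ±2.042
Decision: fail to reject H₀

Answer: t = -1.2571, fail to reject H₀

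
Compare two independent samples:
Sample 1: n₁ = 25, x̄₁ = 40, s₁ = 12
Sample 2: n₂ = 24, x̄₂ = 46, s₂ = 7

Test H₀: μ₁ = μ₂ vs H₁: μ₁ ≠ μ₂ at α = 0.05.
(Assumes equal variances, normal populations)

Answer: t = -2.1262, reject H₀

Derivation:
Pooled variance: s²_p = [24×12² + 23×7²]/(47) = 97.5106
s_p = 9.8747
SE = s_p×√(1/n₁ + 1/n₂) = 9.8747×√(1/25 + 1/24) = 2.8219
t = (x̄₁ - x̄₂)/SE = (40 - 46)/2.8219 = -2.1262
df = 47, t-critical = ±2.012
Decision: reject H₀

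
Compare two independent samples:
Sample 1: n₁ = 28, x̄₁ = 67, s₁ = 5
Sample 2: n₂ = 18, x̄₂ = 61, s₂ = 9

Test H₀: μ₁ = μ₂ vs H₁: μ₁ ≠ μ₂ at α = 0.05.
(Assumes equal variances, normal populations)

Pooled variance: s²_p = [27×5² + 17×9²]/(44) = 46.6364
s_p = 6.8291
SE = s_p×√(1/n₁ + 1/n₂) = 6.8291×√(1/28 + 1/18) = 2.0631
t = (x̄₁ - x̄₂)/SE = (67 - 61)/2.0631 = 2.9082
df = 44, t-critical = ±2.015
Decision: reject H₀

Answer: t = 2.9082, reject H₀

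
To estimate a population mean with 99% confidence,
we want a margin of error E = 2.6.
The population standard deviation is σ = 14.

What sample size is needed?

Answer: n = 193

Derivation:
z_0.005 = 2.576
n = (z×σ/E)² = (2.576×14/2.6)²
n = 192.3982
Round up: n = 193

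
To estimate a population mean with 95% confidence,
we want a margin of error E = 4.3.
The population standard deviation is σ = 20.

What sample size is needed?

z_0.025 = 1.960
n = (z×σ/E)² = (1.960×20/4.3)²
n = 83.1065
Round up: n = 84

Answer: n = 84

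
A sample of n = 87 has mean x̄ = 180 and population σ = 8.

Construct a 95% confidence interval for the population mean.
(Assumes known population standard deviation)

Confidence level: 95%, α = 0.05
z_0.025 = 1.960
SE = σ/√n = 8/√87 = 0.8577
Margin of error = 1.960 × 0.8577 = 1.6811
CI: x̄ ± margin = 180 ± 1.6811
CI: (178.3189, 181.6811)

Answer: (178.3189, 181.6811)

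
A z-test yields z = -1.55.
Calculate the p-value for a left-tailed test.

For z = -1.55:
p = P(Z < -1.55) = Φ(-1.55) = 0.0606

Answer: p-value ≈ 0.0606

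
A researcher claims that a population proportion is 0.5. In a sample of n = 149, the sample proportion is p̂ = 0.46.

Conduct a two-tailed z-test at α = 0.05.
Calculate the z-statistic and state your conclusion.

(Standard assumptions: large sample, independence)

H₀: p = 0.5, H₁: p ≠ 0.5
Standard error: SE = √(p₀(1-p₀)/n) = √(0.5×0.5/149) = 0.040962
z-statistic: z = (p̂ - p₀)/SE = (0.46 - 0.5)/0.040962 = -0.9765
Critical value: z_0.025 = ±1.960
p-value = 0.3288
Decision: fail to reject H₀ at α = 0.05

Answer: z = -0.9765, fail to reject H₀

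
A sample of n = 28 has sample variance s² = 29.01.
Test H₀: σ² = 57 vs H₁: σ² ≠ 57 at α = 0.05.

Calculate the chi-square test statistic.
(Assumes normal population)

df = n - 1 = 27
χ² = (n-1)s²/σ₀² = 27×29.01/57 = 13.7416
Critical values: χ²_{0.975,27} = 14.573, χ²_{0.025,27} = 43.195
Rejection region: χ² < 14.573 or χ² > 43.195
Decision: reject H₀

Answer: χ² = 13.7416, reject H₀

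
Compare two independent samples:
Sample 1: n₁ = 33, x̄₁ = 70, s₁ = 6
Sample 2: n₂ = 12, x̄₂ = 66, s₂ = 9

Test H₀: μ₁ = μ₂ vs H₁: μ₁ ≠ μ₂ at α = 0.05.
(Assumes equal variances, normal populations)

Pooled variance: s²_p = [32×6² + 11×9²]/(43) = 47.5116
s_p = 6.8929
SE = s_p×√(1/n₁ + 1/n₂) = 6.8929×√(1/33 + 1/12) = 2.3236
t = (x̄₁ - x̄₂)/SE = (70 - 66)/2.3236 = 1.7215
df = 43, t-critical = ±2.017
Decision: fail to reject H₀

Answer: t = 1.7215, fail to reject H₀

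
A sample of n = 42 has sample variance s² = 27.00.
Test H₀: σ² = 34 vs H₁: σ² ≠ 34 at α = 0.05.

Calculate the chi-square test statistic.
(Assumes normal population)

Answer: χ² = 32.5588, fail to reject H₀

Derivation:
df = n - 1 = 41
χ² = (n-1)s²/σ₀² = 41×27.00/34 = 32.5588
Critical values: χ²_{0.975,41} = 25.215, χ²_{0.025,41} = 60.561
Rejection region: χ² < 25.215 or χ² > 60.561
Decision: fail to reject H₀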